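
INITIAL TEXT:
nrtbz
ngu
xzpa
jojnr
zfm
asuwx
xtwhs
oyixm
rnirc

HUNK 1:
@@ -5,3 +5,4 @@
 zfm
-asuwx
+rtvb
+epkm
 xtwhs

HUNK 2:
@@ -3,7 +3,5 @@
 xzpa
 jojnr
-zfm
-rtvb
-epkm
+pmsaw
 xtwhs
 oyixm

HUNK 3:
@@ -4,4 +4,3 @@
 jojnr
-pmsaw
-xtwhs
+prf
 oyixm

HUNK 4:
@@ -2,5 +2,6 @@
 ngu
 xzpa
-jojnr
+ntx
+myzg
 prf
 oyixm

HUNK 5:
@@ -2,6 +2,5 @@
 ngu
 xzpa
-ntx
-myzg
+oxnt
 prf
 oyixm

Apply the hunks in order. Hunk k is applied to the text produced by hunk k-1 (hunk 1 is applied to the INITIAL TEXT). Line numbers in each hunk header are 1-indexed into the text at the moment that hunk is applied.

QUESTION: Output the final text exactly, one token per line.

Hunk 1: at line 5 remove [asuwx] add [rtvb,epkm] -> 10 lines: nrtbz ngu xzpa jojnr zfm rtvb epkm xtwhs oyixm rnirc
Hunk 2: at line 3 remove [zfm,rtvb,epkm] add [pmsaw] -> 8 lines: nrtbz ngu xzpa jojnr pmsaw xtwhs oyixm rnirc
Hunk 3: at line 4 remove [pmsaw,xtwhs] add [prf] -> 7 lines: nrtbz ngu xzpa jojnr prf oyixm rnirc
Hunk 4: at line 2 remove [jojnr] add [ntx,myzg] -> 8 lines: nrtbz ngu xzpa ntx myzg prf oyixm rnirc
Hunk 5: at line 2 remove [ntx,myzg] add [oxnt] -> 7 lines: nrtbz ngu xzpa oxnt prf oyixm rnirc

Answer: nrtbz
ngu
xzpa
oxnt
prf
oyixm
rnirc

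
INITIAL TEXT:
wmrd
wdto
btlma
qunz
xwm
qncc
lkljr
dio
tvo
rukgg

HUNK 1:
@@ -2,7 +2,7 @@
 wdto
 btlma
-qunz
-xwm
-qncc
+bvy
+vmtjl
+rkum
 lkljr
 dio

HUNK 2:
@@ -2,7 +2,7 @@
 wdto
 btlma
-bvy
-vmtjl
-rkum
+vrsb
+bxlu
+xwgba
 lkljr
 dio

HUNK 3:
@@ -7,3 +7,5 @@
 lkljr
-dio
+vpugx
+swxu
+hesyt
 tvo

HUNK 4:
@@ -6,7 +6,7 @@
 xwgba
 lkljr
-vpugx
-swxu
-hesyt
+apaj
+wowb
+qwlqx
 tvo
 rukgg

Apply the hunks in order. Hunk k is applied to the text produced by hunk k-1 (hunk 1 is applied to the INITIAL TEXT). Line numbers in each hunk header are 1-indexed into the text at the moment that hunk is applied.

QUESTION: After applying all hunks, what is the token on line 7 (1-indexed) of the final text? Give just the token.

Hunk 1: at line 2 remove [qunz,xwm,qncc] add [bvy,vmtjl,rkum] -> 10 lines: wmrd wdto btlma bvy vmtjl rkum lkljr dio tvo rukgg
Hunk 2: at line 2 remove [bvy,vmtjl,rkum] add [vrsb,bxlu,xwgba] -> 10 lines: wmrd wdto btlma vrsb bxlu xwgba lkljr dio tvo rukgg
Hunk 3: at line 7 remove [dio] add [vpugx,swxu,hesyt] -> 12 lines: wmrd wdto btlma vrsb bxlu xwgba lkljr vpugx swxu hesyt tvo rukgg
Hunk 4: at line 6 remove [vpugx,swxu,hesyt] add [apaj,wowb,qwlqx] -> 12 lines: wmrd wdto btlma vrsb bxlu xwgba lkljr apaj wowb qwlqx tvo rukgg
Final line 7: lkljr

Answer: lkljr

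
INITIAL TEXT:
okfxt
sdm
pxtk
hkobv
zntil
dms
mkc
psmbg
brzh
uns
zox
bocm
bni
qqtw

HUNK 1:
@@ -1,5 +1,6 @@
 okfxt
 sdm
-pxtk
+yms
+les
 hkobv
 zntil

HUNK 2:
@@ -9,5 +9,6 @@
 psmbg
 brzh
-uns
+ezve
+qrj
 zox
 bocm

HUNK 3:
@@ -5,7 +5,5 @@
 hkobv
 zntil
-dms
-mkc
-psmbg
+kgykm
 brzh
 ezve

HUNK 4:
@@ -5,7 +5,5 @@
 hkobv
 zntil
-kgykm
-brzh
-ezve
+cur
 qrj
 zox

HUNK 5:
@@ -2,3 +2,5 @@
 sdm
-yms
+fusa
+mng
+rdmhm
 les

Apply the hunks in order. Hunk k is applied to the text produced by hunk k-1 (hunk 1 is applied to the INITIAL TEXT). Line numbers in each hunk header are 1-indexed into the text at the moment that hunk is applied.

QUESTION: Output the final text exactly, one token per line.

Answer: okfxt
sdm
fusa
mng
rdmhm
les
hkobv
zntil
cur
qrj
zox
bocm
bni
qqtw

Derivation:
Hunk 1: at line 1 remove [pxtk] add [yms,les] -> 15 lines: okfxt sdm yms les hkobv zntil dms mkc psmbg brzh uns zox bocm bni qqtw
Hunk 2: at line 9 remove [uns] add [ezve,qrj] -> 16 lines: okfxt sdm yms les hkobv zntil dms mkc psmbg brzh ezve qrj zox bocm bni qqtw
Hunk 3: at line 5 remove [dms,mkc,psmbg] add [kgykm] -> 14 lines: okfxt sdm yms les hkobv zntil kgykm brzh ezve qrj zox bocm bni qqtw
Hunk 4: at line 5 remove [kgykm,brzh,ezve] add [cur] -> 12 lines: okfxt sdm yms les hkobv zntil cur qrj zox bocm bni qqtw
Hunk 5: at line 2 remove [yms] add [fusa,mng,rdmhm] -> 14 lines: okfxt sdm fusa mng rdmhm les hkobv zntil cur qrj zox bocm bni qqtw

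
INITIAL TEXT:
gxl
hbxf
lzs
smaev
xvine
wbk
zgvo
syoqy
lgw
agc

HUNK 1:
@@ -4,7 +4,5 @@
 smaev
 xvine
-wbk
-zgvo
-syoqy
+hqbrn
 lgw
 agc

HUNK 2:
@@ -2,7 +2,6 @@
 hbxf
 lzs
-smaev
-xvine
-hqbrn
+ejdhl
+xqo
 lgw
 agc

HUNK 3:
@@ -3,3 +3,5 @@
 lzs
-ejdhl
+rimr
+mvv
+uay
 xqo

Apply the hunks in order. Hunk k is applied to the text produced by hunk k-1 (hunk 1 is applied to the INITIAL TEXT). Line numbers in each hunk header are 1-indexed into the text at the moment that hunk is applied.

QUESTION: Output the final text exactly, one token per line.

Hunk 1: at line 4 remove [wbk,zgvo,syoqy] add [hqbrn] -> 8 lines: gxl hbxf lzs smaev xvine hqbrn lgw agc
Hunk 2: at line 2 remove [smaev,xvine,hqbrn] add [ejdhl,xqo] -> 7 lines: gxl hbxf lzs ejdhl xqo lgw agc
Hunk 3: at line 3 remove [ejdhl] add [rimr,mvv,uay] -> 9 lines: gxl hbxf lzs rimr mvv uay xqo lgw agc

Answer: gxl
hbxf
lzs
rimr
mvv
uay
xqo
lgw
agc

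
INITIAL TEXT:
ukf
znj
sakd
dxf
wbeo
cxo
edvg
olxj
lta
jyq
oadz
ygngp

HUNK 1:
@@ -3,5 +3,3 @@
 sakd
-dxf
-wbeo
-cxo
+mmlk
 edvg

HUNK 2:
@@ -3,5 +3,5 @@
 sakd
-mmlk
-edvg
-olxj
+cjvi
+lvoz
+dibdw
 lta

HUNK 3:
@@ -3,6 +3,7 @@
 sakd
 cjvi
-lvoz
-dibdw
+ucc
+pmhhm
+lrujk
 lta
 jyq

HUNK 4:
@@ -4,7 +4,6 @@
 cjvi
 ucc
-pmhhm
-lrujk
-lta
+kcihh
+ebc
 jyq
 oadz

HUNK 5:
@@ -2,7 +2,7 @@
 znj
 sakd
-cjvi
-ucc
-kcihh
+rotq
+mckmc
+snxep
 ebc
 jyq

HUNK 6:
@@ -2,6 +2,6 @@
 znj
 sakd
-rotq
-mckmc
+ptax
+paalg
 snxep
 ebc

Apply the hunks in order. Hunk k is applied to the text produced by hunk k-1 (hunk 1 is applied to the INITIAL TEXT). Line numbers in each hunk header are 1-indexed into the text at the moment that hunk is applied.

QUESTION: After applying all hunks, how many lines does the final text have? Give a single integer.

Answer: 10

Derivation:
Hunk 1: at line 3 remove [dxf,wbeo,cxo] add [mmlk] -> 10 lines: ukf znj sakd mmlk edvg olxj lta jyq oadz ygngp
Hunk 2: at line 3 remove [mmlk,edvg,olxj] add [cjvi,lvoz,dibdw] -> 10 lines: ukf znj sakd cjvi lvoz dibdw lta jyq oadz ygngp
Hunk 3: at line 3 remove [lvoz,dibdw] add [ucc,pmhhm,lrujk] -> 11 lines: ukf znj sakd cjvi ucc pmhhm lrujk lta jyq oadz ygngp
Hunk 4: at line 4 remove [pmhhm,lrujk,lta] add [kcihh,ebc] -> 10 lines: ukf znj sakd cjvi ucc kcihh ebc jyq oadz ygngp
Hunk 5: at line 2 remove [cjvi,ucc,kcihh] add [rotq,mckmc,snxep] -> 10 lines: ukf znj sakd rotq mckmc snxep ebc jyq oadz ygngp
Hunk 6: at line 2 remove [rotq,mckmc] add [ptax,paalg] -> 10 lines: ukf znj sakd ptax paalg snxep ebc jyq oadz ygngp
Final line count: 10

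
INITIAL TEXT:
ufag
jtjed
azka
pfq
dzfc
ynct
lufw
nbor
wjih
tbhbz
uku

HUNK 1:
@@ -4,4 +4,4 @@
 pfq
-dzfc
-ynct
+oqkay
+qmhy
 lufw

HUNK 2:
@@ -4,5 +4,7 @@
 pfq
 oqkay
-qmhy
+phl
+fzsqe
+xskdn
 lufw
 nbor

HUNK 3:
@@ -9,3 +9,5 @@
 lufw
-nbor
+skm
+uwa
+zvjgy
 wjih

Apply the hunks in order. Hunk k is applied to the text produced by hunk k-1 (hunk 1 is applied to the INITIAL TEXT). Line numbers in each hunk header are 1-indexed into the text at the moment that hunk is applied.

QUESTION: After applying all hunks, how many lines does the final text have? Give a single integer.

Hunk 1: at line 4 remove [dzfc,ynct] add [oqkay,qmhy] -> 11 lines: ufag jtjed azka pfq oqkay qmhy lufw nbor wjih tbhbz uku
Hunk 2: at line 4 remove [qmhy] add [phl,fzsqe,xskdn] -> 13 lines: ufag jtjed azka pfq oqkay phl fzsqe xskdn lufw nbor wjih tbhbz uku
Hunk 3: at line 9 remove [nbor] add [skm,uwa,zvjgy] -> 15 lines: ufag jtjed azka pfq oqkay phl fzsqe xskdn lufw skm uwa zvjgy wjih tbhbz uku
Final line count: 15

Answer: 15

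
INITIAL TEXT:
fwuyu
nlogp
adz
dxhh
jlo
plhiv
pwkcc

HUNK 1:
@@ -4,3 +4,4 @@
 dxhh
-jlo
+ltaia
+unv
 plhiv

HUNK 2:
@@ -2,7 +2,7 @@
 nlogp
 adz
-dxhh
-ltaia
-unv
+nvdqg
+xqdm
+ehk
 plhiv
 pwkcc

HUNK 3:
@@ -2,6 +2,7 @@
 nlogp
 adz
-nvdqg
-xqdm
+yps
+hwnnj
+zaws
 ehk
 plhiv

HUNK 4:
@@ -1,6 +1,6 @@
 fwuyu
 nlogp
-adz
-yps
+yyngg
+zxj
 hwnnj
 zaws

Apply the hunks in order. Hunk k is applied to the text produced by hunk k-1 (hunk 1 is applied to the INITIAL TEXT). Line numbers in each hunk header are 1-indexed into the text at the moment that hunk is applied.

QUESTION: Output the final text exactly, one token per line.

Hunk 1: at line 4 remove [jlo] add [ltaia,unv] -> 8 lines: fwuyu nlogp adz dxhh ltaia unv plhiv pwkcc
Hunk 2: at line 2 remove [dxhh,ltaia,unv] add [nvdqg,xqdm,ehk] -> 8 lines: fwuyu nlogp adz nvdqg xqdm ehk plhiv pwkcc
Hunk 3: at line 2 remove [nvdqg,xqdm] add [yps,hwnnj,zaws] -> 9 lines: fwuyu nlogp adz yps hwnnj zaws ehk plhiv pwkcc
Hunk 4: at line 1 remove [adz,yps] add [yyngg,zxj] -> 9 lines: fwuyu nlogp yyngg zxj hwnnj zaws ehk plhiv pwkcc

Answer: fwuyu
nlogp
yyngg
zxj
hwnnj
zaws
ehk
plhiv
pwkcc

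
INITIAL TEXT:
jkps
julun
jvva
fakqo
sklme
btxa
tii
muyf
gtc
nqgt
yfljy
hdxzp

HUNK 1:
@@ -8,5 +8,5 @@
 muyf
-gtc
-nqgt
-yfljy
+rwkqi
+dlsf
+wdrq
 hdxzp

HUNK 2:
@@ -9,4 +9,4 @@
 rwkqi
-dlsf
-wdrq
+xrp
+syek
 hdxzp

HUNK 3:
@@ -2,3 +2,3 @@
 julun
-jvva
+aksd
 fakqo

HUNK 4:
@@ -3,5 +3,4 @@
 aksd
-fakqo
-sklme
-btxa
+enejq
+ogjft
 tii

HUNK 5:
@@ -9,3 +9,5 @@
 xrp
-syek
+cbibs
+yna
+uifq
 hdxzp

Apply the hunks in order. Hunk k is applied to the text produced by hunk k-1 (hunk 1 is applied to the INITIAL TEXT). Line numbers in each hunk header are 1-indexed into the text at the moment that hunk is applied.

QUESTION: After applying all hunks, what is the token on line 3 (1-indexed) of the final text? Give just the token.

Answer: aksd

Derivation:
Hunk 1: at line 8 remove [gtc,nqgt,yfljy] add [rwkqi,dlsf,wdrq] -> 12 lines: jkps julun jvva fakqo sklme btxa tii muyf rwkqi dlsf wdrq hdxzp
Hunk 2: at line 9 remove [dlsf,wdrq] add [xrp,syek] -> 12 lines: jkps julun jvva fakqo sklme btxa tii muyf rwkqi xrp syek hdxzp
Hunk 3: at line 2 remove [jvva] add [aksd] -> 12 lines: jkps julun aksd fakqo sklme btxa tii muyf rwkqi xrp syek hdxzp
Hunk 4: at line 3 remove [fakqo,sklme,btxa] add [enejq,ogjft] -> 11 lines: jkps julun aksd enejq ogjft tii muyf rwkqi xrp syek hdxzp
Hunk 5: at line 9 remove [syek] add [cbibs,yna,uifq] -> 13 lines: jkps julun aksd enejq ogjft tii muyf rwkqi xrp cbibs yna uifq hdxzp
Final line 3: aksd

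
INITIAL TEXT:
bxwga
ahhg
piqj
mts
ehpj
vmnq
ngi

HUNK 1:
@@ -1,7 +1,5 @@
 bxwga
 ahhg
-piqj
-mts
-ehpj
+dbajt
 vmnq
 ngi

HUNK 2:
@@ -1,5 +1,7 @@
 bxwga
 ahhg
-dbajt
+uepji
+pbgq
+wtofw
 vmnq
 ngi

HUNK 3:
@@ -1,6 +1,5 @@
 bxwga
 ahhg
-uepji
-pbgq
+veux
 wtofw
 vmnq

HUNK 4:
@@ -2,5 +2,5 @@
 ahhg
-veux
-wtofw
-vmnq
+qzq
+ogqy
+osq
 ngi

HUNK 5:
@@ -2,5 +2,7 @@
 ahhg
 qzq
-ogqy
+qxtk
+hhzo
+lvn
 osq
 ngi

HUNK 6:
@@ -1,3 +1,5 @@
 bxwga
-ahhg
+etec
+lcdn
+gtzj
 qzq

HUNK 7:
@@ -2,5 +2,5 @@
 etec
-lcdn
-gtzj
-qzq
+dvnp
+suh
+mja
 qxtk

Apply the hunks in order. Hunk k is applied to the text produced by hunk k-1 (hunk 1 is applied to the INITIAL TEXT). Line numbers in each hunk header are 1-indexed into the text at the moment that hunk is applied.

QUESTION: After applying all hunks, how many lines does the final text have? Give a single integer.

Answer: 10

Derivation:
Hunk 1: at line 1 remove [piqj,mts,ehpj] add [dbajt] -> 5 lines: bxwga ahhg dbajt vmnq ngi
Hunk 2: at line 1 remove [dbajt] add [uepji,pbgq,wtofw] -> 7 lines: bxwga ahhg uepji pbgq wtofw vmnq ngi
Hunk 3: at line 1 remove [uepji,pbgq] add [veux] -> 6 lines: bxwga ahhg veux wtofw vmnq ngi
Hunk 4: at line 2 remove [veux,wtofw,vmnq] add [qzq,ogqy,osq] -> 6 lines: bxwga ahhg qzq ogqy osq ngi
Hunk 5: at line 2 remove [ogqy] add [qxtk,hhzo,lvn] -> 8 lines: bxwga ahhg qzq qxtk hhzo lvn osq ngi
Hunk 6: at line 1 remove [ahhg] add [etec,lcdn,gtzj] -> 10 lines: bxwga etec lcdn gtzj qzq qxtk hhzo lvn osq ngi
Hunk 7: at line 2 remove [lcdn,gtzj,qzq] add [dvnp,suh,mja] -> 10 lines: bxwga etec dvnp suh mja qxtk hhzo lvn osq ngi
Final line count: 10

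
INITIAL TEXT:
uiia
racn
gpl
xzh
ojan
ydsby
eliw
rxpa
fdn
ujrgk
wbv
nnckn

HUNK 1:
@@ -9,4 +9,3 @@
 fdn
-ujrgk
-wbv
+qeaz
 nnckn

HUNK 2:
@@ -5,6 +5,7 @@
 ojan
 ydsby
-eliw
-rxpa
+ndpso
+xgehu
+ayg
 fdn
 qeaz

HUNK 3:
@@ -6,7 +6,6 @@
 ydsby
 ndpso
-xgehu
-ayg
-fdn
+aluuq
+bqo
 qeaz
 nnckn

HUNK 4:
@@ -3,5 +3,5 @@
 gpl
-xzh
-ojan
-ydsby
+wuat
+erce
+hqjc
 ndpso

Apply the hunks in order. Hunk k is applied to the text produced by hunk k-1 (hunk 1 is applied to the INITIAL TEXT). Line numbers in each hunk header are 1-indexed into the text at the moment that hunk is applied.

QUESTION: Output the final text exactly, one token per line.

Hunk 1: at line 9 remove [ujrgk,wbv] add [qeaz] -> 11 lines: uiia racn gpl xzh ojan ydsby eliw rxpa fdn qeaz nnckn
Hunk 2: at line 5 remove [eliw,rxpa] add [ndpso,xgehu,ayg] -> 12 lines: uiia racn gpl xzh ojan ydsby ndpso xgehu ayg fdn qeaz nnckn
Hunk 3: at line 6 remove [xgehu,ayg,fdn] add [aluuq,bqo] -> 11 lines: uiia racn gpl xzh ojan ydsby ndpso aluuq bqo qeaz nnckn
Hunk 4: at line 3 remove [xzh,ojan,ydsby] add [wuat,erce,hqjc] -> 11 lines: uiia racn gpl wuat erce hqjc ndpso aluuq bqo qeaz nnckn

Answer: uiia
racn
gpl
wuat
erce
hqjc
ndpso
aluuq
bqo
qeaz
nnckn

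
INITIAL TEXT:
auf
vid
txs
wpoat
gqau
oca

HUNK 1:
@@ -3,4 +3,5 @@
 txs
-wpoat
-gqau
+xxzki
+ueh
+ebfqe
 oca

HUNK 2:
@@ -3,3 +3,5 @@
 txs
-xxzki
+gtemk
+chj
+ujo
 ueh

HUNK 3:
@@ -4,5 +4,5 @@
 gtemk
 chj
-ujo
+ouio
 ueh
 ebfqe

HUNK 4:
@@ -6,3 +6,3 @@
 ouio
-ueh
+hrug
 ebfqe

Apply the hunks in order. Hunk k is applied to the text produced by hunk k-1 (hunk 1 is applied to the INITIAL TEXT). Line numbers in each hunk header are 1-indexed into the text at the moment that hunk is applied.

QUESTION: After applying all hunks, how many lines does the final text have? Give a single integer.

Hunk 1: at line 3 remove [wpoat,gqau] add [xxzki,ueh,ebfqe] -> 7 lines: auf vid txs xxzki ueh ebfqe oca
Hunk 2: at line 3 remove [xxzki] add [gtemk,chj,ujo] -> 9 lines: auf vid txs gtemk chj ujo ueh ebfqe oca
Hunk 3: at line 4 remove [ujo] add [ouio] -> 9 lines: auf vid txs gtemk chj ouio ueh ebfqe oca
Hunk 4: at line 6 remove [ueh] add [hrug] -> 9 lines: auf vid txs gtemk chj ouio hrug ebfqe oca
Final line count: 9

Answer: 9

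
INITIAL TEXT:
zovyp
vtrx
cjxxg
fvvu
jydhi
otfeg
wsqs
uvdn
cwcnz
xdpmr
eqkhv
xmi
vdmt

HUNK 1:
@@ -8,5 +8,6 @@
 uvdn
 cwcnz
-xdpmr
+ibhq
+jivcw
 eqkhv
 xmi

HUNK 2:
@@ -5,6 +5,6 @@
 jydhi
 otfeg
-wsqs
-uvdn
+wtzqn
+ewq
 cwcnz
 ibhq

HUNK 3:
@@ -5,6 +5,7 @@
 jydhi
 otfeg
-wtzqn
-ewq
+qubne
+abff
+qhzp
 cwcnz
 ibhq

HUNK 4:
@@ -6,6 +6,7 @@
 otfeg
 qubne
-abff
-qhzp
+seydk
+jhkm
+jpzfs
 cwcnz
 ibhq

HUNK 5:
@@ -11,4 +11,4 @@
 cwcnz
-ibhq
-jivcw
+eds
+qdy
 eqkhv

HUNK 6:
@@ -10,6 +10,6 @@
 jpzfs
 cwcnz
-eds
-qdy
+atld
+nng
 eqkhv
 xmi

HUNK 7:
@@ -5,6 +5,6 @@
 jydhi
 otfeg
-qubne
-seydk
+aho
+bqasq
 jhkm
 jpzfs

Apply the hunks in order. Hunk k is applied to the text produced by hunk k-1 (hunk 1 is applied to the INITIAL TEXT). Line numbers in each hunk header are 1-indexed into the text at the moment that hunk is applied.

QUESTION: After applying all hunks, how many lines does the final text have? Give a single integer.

Answer: 16

Derivation:
Hunk 1: at line 8 remove [xdpmr] add [ibhq,jivcw] -> 14 lines: zovyp vtrx cjxxg fvvu jydhi otfeg wsqs uvdn cwcnz ibhq jivcw eqkhv xmi vdmt
Hunk 2: at line 5 remove [wsqs,uvdn] add [wtzqn,ewq] -> 14 lines: zovyp vtrx cjxxg fvvu jydhi otfeg wtzqn ewq cwcnz ibhq jivcw eqkhv xmi vdmt
Hunk 3: at line 5 remove [wtzqn,ewq] add [qubne,abff,qhzp] -> 15 lines: zovyp vtrx cjxxg fvvu jydhi otfeg qubne abff qhzp cwcnz ibhq jivcw eqkhv xmi vdmt
Hunk 4: at line 6 remove [abff,qhzp] add [seydk,jhkm,jpzfs] -> 16 lines: zovyp vtrx cjxxg fvvu jydhi otfeg qubne seydk jhkm jpzfs cwcnz ibhq jivcw eqkhv xmi vdmt
Hunk 5: at line 11 remove [ibhq,jivcw] add [eds,qdy] -> 16 lines: zovyp vtrx cjxxg fvvu jydhi otfeg qubne seydk jhkm jpzfs cwcnz eds qdy eqkhv xmi vdmt
Hunk 6: at line 10 remove [eds,qdy] add [atld,nng] -> 16 lines: zovyp vtrx cjxxg fvvu jydhi otfeg qubne seydk jhkm jpzfs cwcnz atld nng eqkhv xmi vdmt
Hunk 7: at line 5 remove [qubne,seydk] add [aho,bqasq] -> 16 lines: zovyp vtrx cjxxg fvvu jydhi otfeg aho bqasq jhkm jpzfs cwcnz atld nng eqkhv xmi vdmt
Final line count: 16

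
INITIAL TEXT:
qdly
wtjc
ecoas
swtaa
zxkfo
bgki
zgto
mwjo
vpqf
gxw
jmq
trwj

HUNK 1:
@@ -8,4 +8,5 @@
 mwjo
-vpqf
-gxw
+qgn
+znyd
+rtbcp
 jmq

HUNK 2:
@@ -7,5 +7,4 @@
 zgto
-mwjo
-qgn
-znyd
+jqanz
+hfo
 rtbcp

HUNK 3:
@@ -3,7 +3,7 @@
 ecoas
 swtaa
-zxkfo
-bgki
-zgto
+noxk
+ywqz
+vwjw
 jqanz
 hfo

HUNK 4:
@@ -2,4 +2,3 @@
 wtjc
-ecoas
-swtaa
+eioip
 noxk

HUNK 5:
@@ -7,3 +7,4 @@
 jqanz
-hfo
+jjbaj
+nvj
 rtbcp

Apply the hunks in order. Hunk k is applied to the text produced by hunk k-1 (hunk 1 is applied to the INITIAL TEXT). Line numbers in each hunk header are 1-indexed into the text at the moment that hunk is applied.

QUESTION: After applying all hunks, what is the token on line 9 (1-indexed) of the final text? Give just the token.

Answer: nvj

Derivation:
Hunk 1: at line 8 remove [vpqf,gxw] add [qgn,znyd,rtbcp] -> 13 lines: qdly wtjc ecoas swtaa zxkfo bgki zgto mwjo qgn znyd rtbcp jmq trwj
Hunk 2: at line 7 remove [mwjo,qgn,znyd] add [jqanz,hfo] -> 12 lines: qdly wtjc ecoas swtaa zxkfo bgki zgto jqanz hfo rtbcp jmq trwj
Hunk 3: at line 3 remove [zxkfo,bgki,zgto] add [noxk,ywqz,vwjw] -> 12 lines: qdly wtjc ecoas swtaa noxk ywqz vwjw jqanz hfo rtbcp jmq trwj
Hunk 4: at line 2 remove [ecoas,swtaa] add [eioip] -> 11 lines: qdly wtjc eioip noxk ywqz vwjw jqanz hfo rtbcp jmq trwj
Hunk 5: at line 7 remove [hfo] add [jjbaj,nvj] -> 12 lines: qdly wtjc eioip noxk ywqz vwjw jqanz jjbaj nvj rtbcp jmq trwj
Final line 9: nvj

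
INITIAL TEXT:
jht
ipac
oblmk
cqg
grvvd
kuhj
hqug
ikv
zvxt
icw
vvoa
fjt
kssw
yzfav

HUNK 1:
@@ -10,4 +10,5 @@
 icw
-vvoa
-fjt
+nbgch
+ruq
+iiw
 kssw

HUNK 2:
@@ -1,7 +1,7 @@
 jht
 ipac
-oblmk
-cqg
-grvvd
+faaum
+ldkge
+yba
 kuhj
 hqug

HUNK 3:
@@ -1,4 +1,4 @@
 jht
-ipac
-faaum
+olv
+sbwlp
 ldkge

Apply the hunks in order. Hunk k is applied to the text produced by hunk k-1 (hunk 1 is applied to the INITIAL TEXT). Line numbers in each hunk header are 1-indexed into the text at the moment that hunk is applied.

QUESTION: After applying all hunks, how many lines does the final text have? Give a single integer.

Hunk 1: at line 10 remove [vvoa,fjt] add [nbgch,ruq,iiw] -> 15 lines: jht ipac oblmk cqg grvvd kuhj hqug ikv zvxt icw nbgch ruq iiw kssw yzfav
Hunk 2: at line 1 remove [oblmk,cqg,grvvd] add [faaum,ldkge,yba] -> 15 lines: jht ipac faaum ldkge yba kuhj hqug ikv zvxt icw nbgch ruq iiw kssw yzfav
Hunk 3: at line 1 remove [ipac,faaum] add [olv,sbwlp] -> 15 lines: jht olv sbwlp ldkge yba kuhj hqug ikv zvxt icw nbgch ruq iiw kssw yzfav
Final line count: 15

Answer: 15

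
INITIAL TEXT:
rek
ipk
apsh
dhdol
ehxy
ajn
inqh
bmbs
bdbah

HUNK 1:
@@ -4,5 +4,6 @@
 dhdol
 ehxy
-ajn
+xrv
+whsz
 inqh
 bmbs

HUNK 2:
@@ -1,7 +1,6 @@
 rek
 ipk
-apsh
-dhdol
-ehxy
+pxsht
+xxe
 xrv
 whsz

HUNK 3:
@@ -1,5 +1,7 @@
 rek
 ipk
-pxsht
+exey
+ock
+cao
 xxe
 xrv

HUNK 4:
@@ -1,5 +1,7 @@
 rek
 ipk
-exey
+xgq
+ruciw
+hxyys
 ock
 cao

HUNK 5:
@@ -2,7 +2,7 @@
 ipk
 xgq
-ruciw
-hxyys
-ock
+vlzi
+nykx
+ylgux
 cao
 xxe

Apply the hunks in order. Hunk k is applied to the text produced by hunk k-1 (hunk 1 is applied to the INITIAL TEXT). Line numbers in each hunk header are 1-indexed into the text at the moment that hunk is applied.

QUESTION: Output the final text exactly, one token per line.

Hunk 1: at line 4 remove [ajn] add [xrv,whsz] -> 10 lines: rek ipk apsh dhdol ehxy xrv whsz inqh bmbs bdbah
Hunk 2: at line 1 remove [apsh,dhdol,ehxy] add [pxsht,xxe] -> 9 lines: rek ipk pxsht xxe xrv whsz inqh bmbs bdbah
Hunk 3: at line 1 remove [pxsht] add [exey,ock,cao] -> 11 lines: rek ipk exey ock cao xxe xrv whsz inqh bmbs bdbah
Hunk 4: at line 1 remove [exey] add [xgq,ruciw,hxyys] -> 13 lines: rek ipk xgq ruciw hxyys ock cao xxe xrv whsz inqh bmbs bdbah
Hunk 5: at line 2 remove [ruciw,hxyys,ock] add [vlzi,nykx,ylgux] -> 13 lines: rek ipk xgq vlzi nykx ylgux cao xxe xrv whsz inqh bmbs bdbah

Answer: rek
ipk
xgq
vlzi
nykx
ylgux
cao
xxe
xrv
whsz
inqh
bmbs
bdbah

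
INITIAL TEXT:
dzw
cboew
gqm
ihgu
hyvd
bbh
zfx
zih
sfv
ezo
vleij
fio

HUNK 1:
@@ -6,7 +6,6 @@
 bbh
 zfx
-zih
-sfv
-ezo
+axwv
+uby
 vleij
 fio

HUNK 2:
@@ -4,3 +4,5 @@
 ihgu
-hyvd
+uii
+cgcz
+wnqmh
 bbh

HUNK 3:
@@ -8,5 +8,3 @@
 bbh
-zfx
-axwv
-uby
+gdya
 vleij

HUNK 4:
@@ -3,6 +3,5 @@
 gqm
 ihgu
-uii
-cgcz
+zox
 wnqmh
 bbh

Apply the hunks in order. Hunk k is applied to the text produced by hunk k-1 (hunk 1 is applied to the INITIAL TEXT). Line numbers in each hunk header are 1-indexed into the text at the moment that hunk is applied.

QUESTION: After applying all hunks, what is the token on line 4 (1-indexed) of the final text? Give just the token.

Answer: ihgu

Derivation:
Hunk 1: at line 6 remove [zih,sfv,ezo] add [axwv,uby] -> 11 lines: dzw cboew gqm ihgu hyvd bbh zfx axwv uby vleij fio
Hunk 2: at line 4 remove [hyvd] add [uii,cgcz,wnqmh] -> 13 lines: dzw cboew gqm ihgu uii cgcz wnqmh bbh zfx axwv uby vleij fio
Hunk 3: at line 8 remove [zfx,axwv,uby] add [gdya] -> 11 lines: dzw cboew gqm ihgu uii cgcz wnqmh bbh gdya vleij fio
Hunk 4: at line 3 remove [uii,cgcz] add [zox] -> 10 lines: dzw cboew gqm ihgu zox wnqmh bbh gdya vleij fio
Final line 4: ihgu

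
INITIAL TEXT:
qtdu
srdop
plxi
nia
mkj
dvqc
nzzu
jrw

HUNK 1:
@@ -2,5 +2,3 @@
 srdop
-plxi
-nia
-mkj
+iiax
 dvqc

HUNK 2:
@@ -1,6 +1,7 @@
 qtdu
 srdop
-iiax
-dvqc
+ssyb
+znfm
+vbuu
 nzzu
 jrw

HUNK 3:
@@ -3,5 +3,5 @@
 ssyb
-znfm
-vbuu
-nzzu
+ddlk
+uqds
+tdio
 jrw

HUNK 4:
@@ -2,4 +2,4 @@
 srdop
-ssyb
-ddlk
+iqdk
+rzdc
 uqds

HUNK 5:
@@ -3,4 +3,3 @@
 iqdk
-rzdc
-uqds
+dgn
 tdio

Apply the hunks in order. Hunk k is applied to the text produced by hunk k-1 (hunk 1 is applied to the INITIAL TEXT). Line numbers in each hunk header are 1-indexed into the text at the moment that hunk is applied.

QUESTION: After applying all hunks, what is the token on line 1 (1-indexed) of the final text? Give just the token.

Answer: qtdu

Derivation:
Hunk 1: at line 2 remove [plxi,nia,mkj] add [iiax] -> 6 lines: qtdu srdop iiax dvqc nzzu jrw
Hunk 2: at line 1 remove [iiax,dvqc] add [ssyb,znfm,vbuu] -> 7 lines: qtdu srdop ssyb znfm vbuu nzzu jrw
Hunk 3: at line 3 remove [znfm,vbuu,nzzu] add [ddlk,uqds,tdio] -> 7 lines: qtdu srdop ssyb ddlk uqds tdio jrw
Hunk 4: at line 2 remove [ssyb,ddlk] add [iqdk,rzdc] -> 7 lines: qtdu srdop iqdk rzdc uqds tdio jrw
Hunk 5: at line 3 remove [rzdc,uqds] add [dgn] -> 6 lines: qtdu srdop iqdk dgn tdio jrw
Final line 1: qtdu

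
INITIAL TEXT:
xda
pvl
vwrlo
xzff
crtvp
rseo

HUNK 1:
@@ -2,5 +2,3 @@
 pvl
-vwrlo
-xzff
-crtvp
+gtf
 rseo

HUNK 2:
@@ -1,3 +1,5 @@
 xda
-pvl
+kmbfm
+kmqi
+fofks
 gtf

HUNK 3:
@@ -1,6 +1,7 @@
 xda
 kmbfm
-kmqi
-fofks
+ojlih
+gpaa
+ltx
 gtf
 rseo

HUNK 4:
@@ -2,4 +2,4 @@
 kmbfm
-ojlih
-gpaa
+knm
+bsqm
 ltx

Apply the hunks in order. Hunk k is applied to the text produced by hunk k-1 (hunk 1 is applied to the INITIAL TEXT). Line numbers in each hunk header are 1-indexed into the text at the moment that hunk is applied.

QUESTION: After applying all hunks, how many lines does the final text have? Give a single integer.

Answer: 7

Derivation:
Hunk 1: at line 2 remove [vwrlo,xzff,crtvp] add [gtf] -> 4 lines: xda pvl gtf rseo
Hunk 2: at line 1 remove [pvl] add [kmbfm,kmqi,fofks] -> 6 lines: xda kmbfm kmqi fofks gtf rseo
Hunk 3: at line 1 remove [kmqi,fofks] add [ojlih,gpaa,ltx] -> 7 lines: xda kmbfm ojlih gpaa ltx gtf rseo
Hunk 4: at line 2 remove [ojlih,gpaa] add [knm,bsqm] -> 7 lines: xda kmbfm knm bsqm ltx gtf rseo
Final line count: 7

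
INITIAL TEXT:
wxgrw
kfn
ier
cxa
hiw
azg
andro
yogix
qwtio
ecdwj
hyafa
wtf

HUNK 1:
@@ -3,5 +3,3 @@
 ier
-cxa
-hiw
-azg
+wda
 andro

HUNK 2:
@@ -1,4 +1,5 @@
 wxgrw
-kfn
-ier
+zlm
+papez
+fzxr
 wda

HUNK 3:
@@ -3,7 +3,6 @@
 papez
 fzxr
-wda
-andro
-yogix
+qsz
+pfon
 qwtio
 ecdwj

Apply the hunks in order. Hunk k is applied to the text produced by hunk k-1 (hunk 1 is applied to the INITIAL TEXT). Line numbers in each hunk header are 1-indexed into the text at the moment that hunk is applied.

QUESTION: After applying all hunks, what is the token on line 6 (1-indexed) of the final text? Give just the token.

Answer: pfon

Derivation:
Hunk 1: at line 3 remove [cxa,hiw,azg] add [wda] -> 10 lines: wxgrw kfn ier wda andro yogix qwtio ecdwj hyafa wtf
Hunk 2: at line 1 remove [kfn,ier] add [zlm,papez,fzxr] -> 11 lines: wxgrw zlm papez fzxr wda andro yogix qwtio ecdwj hyafa wtf
Hunk 3: at line 3 remove [wda,andro,yogix] add [qsz,pfon] -> 10 lines: wxgrw zlm papez fzxr qsz pfon qwtio ecdwj hyafa wtf
Final line 6: pfon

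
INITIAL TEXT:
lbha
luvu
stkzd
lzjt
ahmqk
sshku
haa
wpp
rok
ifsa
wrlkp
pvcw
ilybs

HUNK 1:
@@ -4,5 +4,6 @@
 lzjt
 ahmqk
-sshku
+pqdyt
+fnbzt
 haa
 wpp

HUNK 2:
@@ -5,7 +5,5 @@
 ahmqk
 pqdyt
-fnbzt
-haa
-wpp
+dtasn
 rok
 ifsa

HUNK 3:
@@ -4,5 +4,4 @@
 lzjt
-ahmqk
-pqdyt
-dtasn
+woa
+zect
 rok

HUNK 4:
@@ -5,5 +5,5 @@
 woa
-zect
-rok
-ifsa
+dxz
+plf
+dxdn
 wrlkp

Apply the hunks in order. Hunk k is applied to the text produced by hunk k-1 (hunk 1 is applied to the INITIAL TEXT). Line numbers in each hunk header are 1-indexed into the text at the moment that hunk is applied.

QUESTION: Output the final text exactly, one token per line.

Answer: lbha
luvu
stkzd
lzjt
woa
dxz
plf
dxdn
wrlkp
pvcw
ilybs

Derivation:
Hunk 1: at line 4 remove [sshku] add [pqdyt,fnbzt] -> 14 lines: lbha luvu stkzd lzjt ahmqk pqdyt fnbzt haa wpp rok ifsa wrlkp pvcw ilybs
Hunk 2: at line 5 remove [fnbzt,haa,wpp] add [dtasn] -> 12 lines: lbha luvu stkzd lzjt ahmqk pqdyt dtasn rok ifsa wrlkp pvcw ilybs
Hunk 3: at line 4 remove [ahmqk,pqdyt,dtasn] add [woa,zect] -> 11 lines: lbha luvu stkzd lzjt woa zect rok ifsa wrlkp pvcw ilybs
Hunk 4: at line 5 remove [zect,rok,ifsa] add [dxz,plf,dxdn] -> 11 lines: lbha luvu stkzd lzjt woa dxz plf dxdn wrlkp pvcw ilybs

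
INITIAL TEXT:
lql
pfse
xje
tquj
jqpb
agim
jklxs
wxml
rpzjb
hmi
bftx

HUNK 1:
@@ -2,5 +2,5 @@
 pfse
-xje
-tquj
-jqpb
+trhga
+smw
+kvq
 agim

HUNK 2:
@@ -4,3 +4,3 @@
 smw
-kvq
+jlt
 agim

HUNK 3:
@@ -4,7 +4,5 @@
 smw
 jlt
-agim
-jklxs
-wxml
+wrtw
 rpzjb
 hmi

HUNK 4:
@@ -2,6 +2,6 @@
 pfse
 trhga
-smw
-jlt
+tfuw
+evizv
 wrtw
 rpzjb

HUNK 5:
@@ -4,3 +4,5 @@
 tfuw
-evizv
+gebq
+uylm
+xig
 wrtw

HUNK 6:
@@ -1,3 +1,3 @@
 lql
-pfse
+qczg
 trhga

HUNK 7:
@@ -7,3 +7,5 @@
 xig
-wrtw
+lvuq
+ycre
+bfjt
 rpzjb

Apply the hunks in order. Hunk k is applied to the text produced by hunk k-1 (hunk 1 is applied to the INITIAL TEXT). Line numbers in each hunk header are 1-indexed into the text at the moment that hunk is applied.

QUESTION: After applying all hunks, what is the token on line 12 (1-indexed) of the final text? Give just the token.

Answer: hmi

Derivation:
Hunk 1: at line 2 remove [xje,tquj,jqpb] add [trhga,smw,kvq] -> 11 lines: lql pfse trhga smw kvq agim jklxs wxml rpzjb hmi bftx
Hunk 2: at line 4 remove [kvq] add [jlt] -> 11 lines: lql pfse trhga smw jlt agim jklxs wxml rpzjb hmi bftx
Hunk 3: at line 4 remove [agim,jklxs,wxml] add [wrtw] -> 9 lines: lql pfse trhga smw jlt wrtw rpzjb hmi bftx
Hunk 4: at line 2 remove [smw,jlt] add [tfuw,evizv] -> 9 lines: lql pfse trhga tfuw evizv wrtw rpzjb hmi bftx
Hunk 5: at line 4 remove [evizv] add [gebq,uylm,xig] -> 11 lines: lql pfse trhga tfuw gebq uylm xig wrtw rpzjb hmi bftx
Hunk 6: at line 1 remove [pfse] add [qczg] -> 11 lines: lql qczg trhga tfuw gebq uylm xig wrtw rpzjb hmi bftx
Hunk 7: at line 7 remove [wrtw] add [lvuq,ycre,bfjt] -> 13 lines: lql qczg trhga tfuw gebq uylm xig lvuq ycre bfjt rpzjb hmi bftx
Final line 12: hmi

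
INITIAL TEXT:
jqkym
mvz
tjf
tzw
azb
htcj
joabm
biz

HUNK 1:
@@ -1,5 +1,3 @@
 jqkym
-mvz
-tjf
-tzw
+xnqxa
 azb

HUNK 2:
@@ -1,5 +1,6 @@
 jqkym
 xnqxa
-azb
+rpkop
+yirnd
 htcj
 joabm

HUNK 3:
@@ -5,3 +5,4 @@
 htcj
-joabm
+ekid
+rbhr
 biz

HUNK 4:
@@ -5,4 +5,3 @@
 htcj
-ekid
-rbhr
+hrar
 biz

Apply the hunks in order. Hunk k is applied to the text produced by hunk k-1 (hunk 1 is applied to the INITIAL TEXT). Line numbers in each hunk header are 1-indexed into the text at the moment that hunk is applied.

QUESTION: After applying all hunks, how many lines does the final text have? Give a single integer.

Answer: 7

Derivation:
Hunk 1: at line 1 remove [mvz,tjf,tzw] add [xnqxa] -> 6 lines: jqkym xnqxa azb htcj joabm biz
Hunk 2: at line 1 remove [azb] add [rpkop,yirnd] -> 7 lines: jqkym xnqxa rpkop yirnd htcj joabm biz
Hunk 3: at line 5 remove [joabm] add [ekid,rbhr] -> 8 lines: jqkym xnqxa rpkop yirnd htcj ekid rbhr biz
Hunk 4: at line 5 remove [ekid,rbhr] add [hrar] -> 7 lines: jqkym xnqxa rpkop yirnd htcj hrar biz
Final line count: 7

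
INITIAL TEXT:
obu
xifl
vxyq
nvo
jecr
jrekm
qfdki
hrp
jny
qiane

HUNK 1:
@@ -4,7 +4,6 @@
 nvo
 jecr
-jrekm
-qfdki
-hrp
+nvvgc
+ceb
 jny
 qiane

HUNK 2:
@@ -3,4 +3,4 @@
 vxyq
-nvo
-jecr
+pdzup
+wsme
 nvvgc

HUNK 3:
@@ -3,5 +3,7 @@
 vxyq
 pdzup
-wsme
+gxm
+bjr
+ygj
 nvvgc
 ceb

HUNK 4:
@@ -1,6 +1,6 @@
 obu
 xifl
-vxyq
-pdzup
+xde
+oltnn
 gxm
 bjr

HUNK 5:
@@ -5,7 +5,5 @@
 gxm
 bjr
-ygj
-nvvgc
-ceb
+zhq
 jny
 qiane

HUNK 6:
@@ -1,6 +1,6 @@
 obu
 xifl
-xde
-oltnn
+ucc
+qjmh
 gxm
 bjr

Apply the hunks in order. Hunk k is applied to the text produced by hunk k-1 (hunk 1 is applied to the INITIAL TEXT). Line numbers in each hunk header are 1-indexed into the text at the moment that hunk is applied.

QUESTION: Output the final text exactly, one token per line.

Answer: obu
xifl
ucc
qjmh
gxm
bjr
zhq
jny
qiane

Derivation:
Hunk 1: at line 4 remove [jrekm,qfdki,hrp] add [nvvgc,ceb] -> 9 lines: obu xifl vxyq nvo jecr nvvgc ceb jny qiane
Hunk 2: at line 3 remove [nvo,jecr] add [pdzup,wsme] -> 9 lines: obu xifl vxyq pdzup wsme nvvgc ceb jny qiane
Hunk 3: at line 3 remove [wsme] add [gxm,bjr,ygj] -> 11 lines: obu xifl vxyq pdzup gxm bjr ygj nvvgc ceb jny qiane
Hunk 4: at line 1 remove [vxyq,pdzup] add [xde,oltnn] -> 11 lines: obu xifl xde oltnn gxm bjr ygj nvvgc ceb jny qiane
Hunk 5: at line 5 remove [ygj,nvvgc,ceb] add [zhq] -> 9 lines: obu xifl xde oltnn gxm bjr zhq jny qiane
Hunk 6: at line 1 remove [xde,oltnn] add [ucc,qjmh] -> 9 lines: obu xifl ucc qjmh gxm bjr zhq jny qiane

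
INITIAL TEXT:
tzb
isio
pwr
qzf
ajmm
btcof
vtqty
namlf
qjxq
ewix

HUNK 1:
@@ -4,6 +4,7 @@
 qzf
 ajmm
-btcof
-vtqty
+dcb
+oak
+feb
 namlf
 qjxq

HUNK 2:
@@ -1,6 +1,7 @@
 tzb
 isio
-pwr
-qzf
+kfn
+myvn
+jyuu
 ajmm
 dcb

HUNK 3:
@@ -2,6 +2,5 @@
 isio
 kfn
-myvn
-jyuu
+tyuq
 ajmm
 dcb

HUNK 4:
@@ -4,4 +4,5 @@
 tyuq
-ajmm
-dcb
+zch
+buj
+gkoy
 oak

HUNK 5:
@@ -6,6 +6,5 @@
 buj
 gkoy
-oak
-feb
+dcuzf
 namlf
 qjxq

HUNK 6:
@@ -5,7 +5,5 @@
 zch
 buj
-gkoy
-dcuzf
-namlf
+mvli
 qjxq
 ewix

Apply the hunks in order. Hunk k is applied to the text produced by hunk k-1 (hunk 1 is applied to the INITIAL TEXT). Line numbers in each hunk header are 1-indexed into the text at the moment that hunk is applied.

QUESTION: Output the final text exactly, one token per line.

Answer: tzb
isio
kfn
tyuq
zch
buj
mvli
qjxq
ewix

Derivation:
Hunk 1: at line 4 remove [btcof,vtqty] add [dcb,oak,feb] -> 11 lines: tzb isio pwr qzf ajmm dcb oak feb namlf qjxq ewix
Hunk 2: at line 1 remove [pwr,qzf] add [kfn,myvn,jyuu] -> 12 lines: tzb isio kfn myvn jyuu ajmm dcb oak feb namlf qjxq ewix
Hunk 3: at line 2 remove [myvn,jyuu] add [tyuq] -> 11 lines: tzb isio kfn tyuq ajmm dcb oak feb namlf qjxq ewix
Hunk 4: at line 4 remove [ajmm,dcb] add [zch,buj,gkoy] -> 12 lines: tzb isio kfn tyuq zch buj gkoy oak feb namlf qjxq ewix
Hunk 5: at line 6 remove [oak,feb] add [dcuzf] -> 11 lines: tzb isio kfn tyuq zch buj gkoy dcuzf namlf qjxq ewix
Hunk 6: at line 5 remove [gkoy,dcuzf,namlf] add [mvli] -> 9 lines: tzb isio kfn tyuq zch buj mvli qjxq ewix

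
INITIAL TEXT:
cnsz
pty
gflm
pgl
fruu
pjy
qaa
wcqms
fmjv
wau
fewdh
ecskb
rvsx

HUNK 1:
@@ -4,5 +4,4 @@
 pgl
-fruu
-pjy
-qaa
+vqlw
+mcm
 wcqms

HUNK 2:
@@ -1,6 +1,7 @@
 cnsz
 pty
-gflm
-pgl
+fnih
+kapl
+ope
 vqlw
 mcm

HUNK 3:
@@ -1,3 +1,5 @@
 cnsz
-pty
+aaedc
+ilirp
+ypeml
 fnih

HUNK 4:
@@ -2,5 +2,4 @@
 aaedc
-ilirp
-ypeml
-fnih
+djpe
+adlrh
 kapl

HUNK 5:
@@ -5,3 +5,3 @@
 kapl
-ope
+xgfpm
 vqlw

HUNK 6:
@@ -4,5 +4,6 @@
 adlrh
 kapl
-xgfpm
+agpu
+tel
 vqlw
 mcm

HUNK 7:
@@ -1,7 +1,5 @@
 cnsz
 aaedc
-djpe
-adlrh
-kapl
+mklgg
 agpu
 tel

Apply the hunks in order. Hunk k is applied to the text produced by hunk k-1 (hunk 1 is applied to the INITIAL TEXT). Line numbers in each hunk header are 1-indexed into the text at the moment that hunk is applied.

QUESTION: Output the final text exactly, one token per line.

Answer: cnsz
aaedc
mklgg
agpu
tel
vqlw
mcm
wcqms
fmjv
wau
fewdh
ecskb
rvsx

Derivation:
Hunk 1: at line 4 remove [fruu,pjy,qaa] add [vqlw,mcm] -> 12 lines: cnsz pty gflm pgl vqlw mcm wcqms fmjv wau fewdh ecskb rvsx
Hunk 2: at line 1 remove [gflm,pgl] add [fnih,kapl,ope] -> 13 lines: cnsz pty fnih kapl ope vqlw mcm wcqms fmjv wau fewdh ecskb rvsx
Hunk 3: at line 1 remove [pty] add [aaedc,ilirp,ypeml] -> 15 lines: cnsz aaedc ilirp ypeml fnih kapl ope vqlw mcm wcqms fmjv wau fewdh ecskb rvsx
Hunk 4: at line 2 remove [ilirp,ypeml,fnih] add [djpe,adlrh] -> 14 lines: cnsz aaedc djpe adlrh kapl ope vqlw mcm wcqms fmjv wau fewdh ecskb rvsx
Hunk 5: at line 5 remove [ope] add [xgfpm] -> 14 lines: cnsz aaedc djpe adlrh kapl xgfpm vqlw mcm wcqms fmjv wau fewdh ecskb rvsx
Hunk 6: at line 4 remove [xgfpm] add [agpu,tel] -> 15 lines: cnsz aaedc djpe adlrh kapl agpu tel vqlw mcm wcqms fmjv wau fewdh ecskb rvsx
Hunk 7: at line 1 remove [djpe,adlrh,kapl] add [mklgg] -> 13 lines: cnsz aaedc mklgg agpu tel vqlw mcm wcqms fmjv wau fewdh ecskb rvsx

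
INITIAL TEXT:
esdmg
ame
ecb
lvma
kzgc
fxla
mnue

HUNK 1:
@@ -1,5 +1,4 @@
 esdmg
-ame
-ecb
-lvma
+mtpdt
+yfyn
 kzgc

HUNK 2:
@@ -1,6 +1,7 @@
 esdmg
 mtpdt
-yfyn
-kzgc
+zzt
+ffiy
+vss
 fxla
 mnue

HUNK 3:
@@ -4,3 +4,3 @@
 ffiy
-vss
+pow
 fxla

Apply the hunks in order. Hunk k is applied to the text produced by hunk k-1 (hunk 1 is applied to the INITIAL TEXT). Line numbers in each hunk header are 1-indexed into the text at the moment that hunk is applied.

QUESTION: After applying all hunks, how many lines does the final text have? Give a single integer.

Answer: 7

Derivation:
Hunk 1: at line 1 remove [ame,ecb,lvma] add [mtpdt,yfyn] -> 6 lines: esdmg mtpdt yfyn kzgc fxla mnue
Hunk 2: at line 1 remove [yfyn,kzgc] add [zzt,ffiy,vss] -> 7 lines: esdmg mtpdt zzt ffiy vss fxla mnue
Hunk 3: at line 4 remove [vss] add [pow] -> 7 lines: esdmg mtpdt zzt ffiy pow fxla mnue
Final line count: 7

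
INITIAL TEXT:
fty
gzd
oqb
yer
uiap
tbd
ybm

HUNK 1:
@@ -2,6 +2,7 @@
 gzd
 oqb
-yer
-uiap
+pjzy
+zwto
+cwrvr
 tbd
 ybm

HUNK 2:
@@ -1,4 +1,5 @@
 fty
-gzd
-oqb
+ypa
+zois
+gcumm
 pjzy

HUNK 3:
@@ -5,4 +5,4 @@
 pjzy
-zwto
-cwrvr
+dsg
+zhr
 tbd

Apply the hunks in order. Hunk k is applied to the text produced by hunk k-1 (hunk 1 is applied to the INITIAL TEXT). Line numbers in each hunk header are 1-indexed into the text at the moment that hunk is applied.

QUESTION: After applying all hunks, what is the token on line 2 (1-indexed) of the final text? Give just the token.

Hunk 1: at line 2 remove [yer,uiap] add [pjzy,zwto,cwrvr] -> 8 lines: fty gzd oqb pjzy zwto cwrvr tbd ybm
Hunk 2: at line 1 remove [gzd,oqb] add [ypa,zois,gcumm] -> 9 lines: fty ypa zois gcumm pjzy zwto cwrvr tbd ybm
Hunk 3: at line 5 remove [zwto,cwrvr] add [dsg,zhr] -> 9 lines: fty ypa zois gcumm pjzy dsg zhr tbd ybm
Final line 2: ypa

Answer: ypa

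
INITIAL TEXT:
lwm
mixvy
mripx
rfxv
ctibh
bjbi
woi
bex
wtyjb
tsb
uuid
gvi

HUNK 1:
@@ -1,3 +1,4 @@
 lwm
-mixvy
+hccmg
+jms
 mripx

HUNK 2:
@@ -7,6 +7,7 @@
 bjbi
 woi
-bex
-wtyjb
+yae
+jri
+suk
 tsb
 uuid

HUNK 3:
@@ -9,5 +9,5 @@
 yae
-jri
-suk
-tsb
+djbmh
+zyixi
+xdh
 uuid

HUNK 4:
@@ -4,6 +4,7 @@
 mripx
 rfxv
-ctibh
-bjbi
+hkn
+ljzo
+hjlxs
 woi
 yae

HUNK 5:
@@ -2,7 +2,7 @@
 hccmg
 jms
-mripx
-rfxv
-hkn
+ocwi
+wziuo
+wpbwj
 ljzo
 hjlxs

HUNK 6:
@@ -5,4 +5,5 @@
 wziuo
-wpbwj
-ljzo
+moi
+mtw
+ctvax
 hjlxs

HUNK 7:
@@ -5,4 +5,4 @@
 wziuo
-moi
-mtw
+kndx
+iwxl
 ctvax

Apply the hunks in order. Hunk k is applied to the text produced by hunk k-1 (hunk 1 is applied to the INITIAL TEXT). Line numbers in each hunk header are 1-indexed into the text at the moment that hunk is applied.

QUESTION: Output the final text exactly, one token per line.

Hunk 1: at line 1 remove [mixvy] add [hccmg,jms] -> 13 lines: lwm hccmg jms mripx rfxv ctibh bjbi woi bex wtyjb tsb uuid gvi
Hunk 2: at line 7 remove [bex,wtyjb] add [yae,jri,suk] -> 14 lines: lwm hccmg jms mripx rfxv ctibh bjbi woi yae jri suk tsb uuid gvi
Hunk 3: at line 9 remove [jri,suk,tsb] add [djbmh,zyixi,xdh] -> 14 lines: lwm hccmg jms mripx rfxv ctibh bjbi woi yae djbmh zyixi xdh uuid gvi
Hunk 4: at line 4 remove [ctibh,bjbi] add [hkn,ljzo,hjlxs] -> 15 lines: lwm hccmg jms mripx rfxv hkn ljzo hjlxs woi yae djbmh zyixi xdh uuid gvi
Hunk 5: at line 2 remove [mripx,rfxv,hkn] add [ocwi,wziuo,wpbwj] -> 15 lines: lwm hccmg jms ocwi wziuo wpbwj ljzo hjlxs woi yae djbmh zyixi xdh uuid gvi
Hunk 6: at line 5 remove [wpbwj,ljzo] add [moi,mtw,ctvax] -> 16 lines: lwm hccmg jms ocwi wziuo moi mtw ctvax hjlxs woi yae djbmh zyixi xdh uuid gvi
Hunk 7: at line 5 remove [moi,mtw] add [kndx,iwxl] -> 16 lines: lwm hccmg jms ocwi wziuo kndx iwxl ctvax hjlxs woi yae djbmh zyixi xdh uuid gvi

Answer: lwm
hccmg
jms
ocwi
wziuo
kndx
iwxl
ctvax
hjlxs
woi
yae
djbmh
zyixi
xdh
uuid
gvi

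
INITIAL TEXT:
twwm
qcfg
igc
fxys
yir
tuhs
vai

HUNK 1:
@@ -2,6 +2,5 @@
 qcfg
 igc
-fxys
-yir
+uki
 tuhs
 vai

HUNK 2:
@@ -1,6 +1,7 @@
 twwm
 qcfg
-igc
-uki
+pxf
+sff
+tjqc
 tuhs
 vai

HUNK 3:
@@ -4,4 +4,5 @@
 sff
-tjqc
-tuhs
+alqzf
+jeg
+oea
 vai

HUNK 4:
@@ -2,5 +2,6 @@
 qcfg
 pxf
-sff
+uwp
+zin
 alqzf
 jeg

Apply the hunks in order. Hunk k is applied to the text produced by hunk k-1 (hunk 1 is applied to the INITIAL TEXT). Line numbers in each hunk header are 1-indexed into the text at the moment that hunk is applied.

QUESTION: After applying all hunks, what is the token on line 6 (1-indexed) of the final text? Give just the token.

Answer: alqzf

Derivation:
Hunk 1: at line 2 remove [fxys,yir] add [uki] -> 6 lines: twwm qcfg igc uki tuhs vai
Hunk 2: at line 1 remove [igc,uki] add [pxf,sff,tjqc] -> 7 lines: twwm qcfg pxf sff tjqc tuhs vai
Hunk 3: at line 4 remove [tjqc,tuhs] add [alqzf,jeg,oea] -> 8 lines: twwm qcfg pxf sff alqzf jeg oea vai
Hunk 4: at line 2 remove [sff] add [uwp,zin] -> 9 lines: twwm qcfg pxf uwp zin alqzf jeg oea vai
Final line 6: alqzf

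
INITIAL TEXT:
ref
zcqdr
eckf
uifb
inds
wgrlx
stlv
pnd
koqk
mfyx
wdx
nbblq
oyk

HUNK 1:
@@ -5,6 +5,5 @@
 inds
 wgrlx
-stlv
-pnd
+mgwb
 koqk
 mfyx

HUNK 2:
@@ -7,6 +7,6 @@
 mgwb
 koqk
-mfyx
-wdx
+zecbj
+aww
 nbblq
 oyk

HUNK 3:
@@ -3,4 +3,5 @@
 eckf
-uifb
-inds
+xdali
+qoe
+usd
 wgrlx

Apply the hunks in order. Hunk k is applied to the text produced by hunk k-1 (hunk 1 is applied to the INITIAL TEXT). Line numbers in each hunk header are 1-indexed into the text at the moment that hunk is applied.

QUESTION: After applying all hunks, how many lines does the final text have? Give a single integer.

Answer: 13

Derivation:
Hunk 1: at line 5 remove [stlv,pnd] add [mgwb] -> 12 lines: ref zcqdr eckf uifb inds wgrlx mgwb koqk mfyx wdx nbblq oyk
Hunk 2: at line 7 remove [mfyx,wdx] add [zecbj,aww] -> 12 lines: ref zcqdr eckf uifb inds wgrlx mgwb koqk zecbj aww nbblq oyk
Hunk 3: at line 3 remove [uifb,inds] add [xdali,qoe,usd] -> 13 lines: ref zcqdr eckf xdali qoe usd wgrlx mgwb koqk zecbj aww nbblq oyk
Final line count: 13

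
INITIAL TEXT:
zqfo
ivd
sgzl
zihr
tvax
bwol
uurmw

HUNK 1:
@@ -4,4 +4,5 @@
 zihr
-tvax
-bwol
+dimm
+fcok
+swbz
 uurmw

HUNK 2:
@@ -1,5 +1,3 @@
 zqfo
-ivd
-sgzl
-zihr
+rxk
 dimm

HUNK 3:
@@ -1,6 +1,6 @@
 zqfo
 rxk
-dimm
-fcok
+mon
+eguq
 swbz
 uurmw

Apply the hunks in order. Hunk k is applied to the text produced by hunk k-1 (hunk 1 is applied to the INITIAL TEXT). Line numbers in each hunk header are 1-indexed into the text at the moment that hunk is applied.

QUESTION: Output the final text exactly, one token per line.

Answer: zqfo
rxk
mon
eguq
swbz
uurmw

Derivation:
Hunk 1: at line 4 remove [tvax,bwol] add [dimm,fcok,swbz] -> 8 lines: zqfo ivd sgzl zihr dimm fcok swbz uurmw
Hunk 2: at line 1 remove [ivd,sgzl,zihr] add [rxk] -> 6 lines: zqfo rxk dimm fcok swbz uurmw
Hunk 3: at line 1 remove [dimm,fcok] add [mon,eguq] -> 6 lines: zqfo rxk mon eguq swbz uurmw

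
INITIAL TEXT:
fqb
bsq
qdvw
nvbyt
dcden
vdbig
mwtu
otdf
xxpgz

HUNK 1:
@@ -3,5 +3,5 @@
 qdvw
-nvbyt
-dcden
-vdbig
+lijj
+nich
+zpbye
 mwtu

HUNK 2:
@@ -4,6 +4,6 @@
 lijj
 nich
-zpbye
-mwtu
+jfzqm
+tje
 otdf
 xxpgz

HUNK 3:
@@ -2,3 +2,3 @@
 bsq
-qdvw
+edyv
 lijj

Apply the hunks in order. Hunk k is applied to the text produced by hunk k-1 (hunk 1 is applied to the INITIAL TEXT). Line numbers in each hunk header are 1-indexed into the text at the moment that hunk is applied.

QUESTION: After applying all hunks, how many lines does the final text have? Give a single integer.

Hunk 1: at line 3 remove [nvbyt,dcden,vdbig] add [lijj,nich,zpbye] -> 9 lines: fqb bsq qdvw lijj nich zpbye mwtu otdf xxpgz
Hunk 2: at line 4 remove [zpbye,mwtu] add [jfzqm,tje] -> 9 lines: fqb bsq qdvw lijj nich jfzqm tje otdf xxpgz
Hunk 3: at line 2 remove [qdvw] add [edyv] -> 9 lines: fqb bsq edyv lijj nich jfzqm tje otdf xxpgz
Final line count: 9

Answer: 9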